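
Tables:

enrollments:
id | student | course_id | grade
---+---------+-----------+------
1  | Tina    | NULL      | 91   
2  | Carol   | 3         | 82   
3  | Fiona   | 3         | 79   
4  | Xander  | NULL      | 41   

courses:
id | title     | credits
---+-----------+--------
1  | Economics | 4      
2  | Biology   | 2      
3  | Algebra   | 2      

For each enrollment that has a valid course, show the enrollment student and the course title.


INNER JOIN keeps only enrollments rows whose course_id matches an id in courses. Walk through each enrollment:
  - enrollment 1 (Tina): course_id=NULL, no match -> dropped
  - enrollment 2 (Carol): course_id=3 -> matches Algebra
  - enrollment 3 (Fiona): course_id=3 -> matches Algebra
  - enrollment 4 (Xander): course_id=NULL, no match -> dropped
So 2 of 4 rows are dropped.

SQL:
SELECT a.student, b.title AS course
FROM enrollments a
INNER JOIN courses b ON a.course_id = b.id

Result:
student | course 
--------+--------
Carol   | Algebra
Fiona   | Algebra


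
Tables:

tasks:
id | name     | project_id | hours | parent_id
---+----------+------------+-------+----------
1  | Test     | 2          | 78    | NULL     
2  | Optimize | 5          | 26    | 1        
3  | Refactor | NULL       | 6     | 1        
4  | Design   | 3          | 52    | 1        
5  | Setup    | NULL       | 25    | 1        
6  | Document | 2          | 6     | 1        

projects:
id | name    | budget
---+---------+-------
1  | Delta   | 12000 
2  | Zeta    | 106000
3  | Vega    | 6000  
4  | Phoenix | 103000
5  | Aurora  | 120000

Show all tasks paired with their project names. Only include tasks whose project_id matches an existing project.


INNER JOIN keeps only tasks rows whose project_id matches an id in projects. Walk through each task:
  - task 1 (Test): project_id=2 -> matches Zeta
  - task 2 (Optimize): project_id=5 -> matches Aurora
  - task 3 (Refactor): project_id=NULL, no match -> dropped
  - task 4 (Design): project_id=3 -> matches Vega
  - task 5 (Setup): project_id=NULL, no match -> dropped
  - task 6 (Document): project_id=2 -> matches Zeta
So 2 of 6 rows are dropped.

SQL:
SELECT a.name, b.name AS project
FROM tasks a
INNER JOIN projects b ON a.project_id = b.id

Result:
name     | project
---------+--------
Test     | Zeta   
Optimize | Aurora 
Design   | Vega   
Document | Zeta   


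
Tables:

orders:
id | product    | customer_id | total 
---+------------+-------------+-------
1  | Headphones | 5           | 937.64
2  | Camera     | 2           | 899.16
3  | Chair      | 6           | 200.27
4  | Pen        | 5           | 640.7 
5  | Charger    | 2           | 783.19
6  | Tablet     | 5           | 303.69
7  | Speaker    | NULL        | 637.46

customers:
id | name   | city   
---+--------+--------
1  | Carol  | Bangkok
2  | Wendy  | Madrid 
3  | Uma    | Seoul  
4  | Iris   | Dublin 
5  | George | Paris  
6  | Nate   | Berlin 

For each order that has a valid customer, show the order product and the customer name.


INNER JOIN keeps only orders rows whose customer_id matches an id in customers. Walk through each order:
  - order 1 (Headphones): customer_id=5 -> matches George
  - order 2 (Camera): customer_id=2 -> matches Wendy
  - order 3 (Chair): customer_id=6 -> matches Nate
  - order 4 (Pen): customer_id=5 -> matches George
  - order 5 (Charger): customer_id=2 -> matches Wendy
  - order 6 (Tablet): customer_id=5 -> matches George
  - order 7 (Speaker): customer_id=NULL, no match -> dropped
So 1 of 7 rows is dropped.

SQL:
SELECT a.product, b.name AS customer
FROM orders a
INNER JOIN customers b ON a.customer_id = b.id

Result:
product    | customer
-----------+---------
Headphones | George  
Camera     | Wendy   
Chair      | Nate    
Pen        | George  
Charger    | Wendy   
Tablet     | George  


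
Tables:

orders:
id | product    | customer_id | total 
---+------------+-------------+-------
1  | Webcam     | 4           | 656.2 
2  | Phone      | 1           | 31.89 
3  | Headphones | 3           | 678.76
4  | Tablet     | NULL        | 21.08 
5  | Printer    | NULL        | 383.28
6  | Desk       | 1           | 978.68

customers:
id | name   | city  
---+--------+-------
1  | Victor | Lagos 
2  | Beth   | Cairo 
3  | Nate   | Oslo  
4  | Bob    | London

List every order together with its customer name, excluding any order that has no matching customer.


INNER JOIN keeps only orders rows whose customer_id matches an id in customers. Walk through each order:
  - order 1 (Webcam): customer_id=4 -> matches Bob
  - order 2 (Phone): customer_id=1 -> matches Victor
  - order 3 (Headphones): customer_id=3 -> matches Nate
  - order 4 (Tablet): customer_id=NULL, no match -> dropped
  - order 5 (Printer): customer_id=NULL, no match -> dropped
  - order 6 (Desk): customer_id=1 -> matches Victor
So 2 of 6 rows are dropped.

SQL:
SELECT a.product, b.name AS customer
FROM orders a
INNER JOIN customers b ON a.customer_id = b.id

Result:
product    | customer
-----------+---------
Webcam     | Bob     
Phone      | Victor  
Headphones | Nate    
Desk       | Victor  


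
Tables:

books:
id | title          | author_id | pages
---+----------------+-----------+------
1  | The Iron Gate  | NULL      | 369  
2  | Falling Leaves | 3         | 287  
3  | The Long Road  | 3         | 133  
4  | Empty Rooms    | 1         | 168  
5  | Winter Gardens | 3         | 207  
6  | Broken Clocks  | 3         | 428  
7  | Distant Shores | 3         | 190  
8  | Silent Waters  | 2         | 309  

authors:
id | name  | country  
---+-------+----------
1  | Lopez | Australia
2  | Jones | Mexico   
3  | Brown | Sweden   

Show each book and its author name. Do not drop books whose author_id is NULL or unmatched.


LEFT JOIN keeps every row from books (the left table); where author_id has no match in authors, the author columns become NULL. Walk through each book:
  - book 1 (The Iron Gate): author_id=NULL, no match -> kept with NULL
  - book 2 (Falling Leaves): author_id=3 -> matches Brown
  - book 3 (The Long Road): author_id=3 -> matches Brown
  - book 4 (Empty Rooms): author_id=1 -> matches Lopez
  - book 5 (Winter Gardens): author_id=3 -> matches Brown
  - book 6 (Broken Clocks): author_id=3 -> matches Brown
  - book 7 (Distant Shores): author_id=3 -> matches Brown
  - book 8 (Silent Waters): author_id=2 -> matches Jones
All 8 rows appear; 1 has NULL author.

SQL:
SELECT a.title, b.name AS author
FROM books a
LEFT JOIN authors b ON a.author_id = b.id

Result:
title          | author
---------------+-------
The Iron Gate  | NULL  
Falling Leaves | Brown 
The Long Road  | Brown 
Empty Rooms    | Lopez 
Winter Gardens | Brown 
Broken Clocks  | Brown 
Distant Shores | Brown 
Silent Waters  | Jones 


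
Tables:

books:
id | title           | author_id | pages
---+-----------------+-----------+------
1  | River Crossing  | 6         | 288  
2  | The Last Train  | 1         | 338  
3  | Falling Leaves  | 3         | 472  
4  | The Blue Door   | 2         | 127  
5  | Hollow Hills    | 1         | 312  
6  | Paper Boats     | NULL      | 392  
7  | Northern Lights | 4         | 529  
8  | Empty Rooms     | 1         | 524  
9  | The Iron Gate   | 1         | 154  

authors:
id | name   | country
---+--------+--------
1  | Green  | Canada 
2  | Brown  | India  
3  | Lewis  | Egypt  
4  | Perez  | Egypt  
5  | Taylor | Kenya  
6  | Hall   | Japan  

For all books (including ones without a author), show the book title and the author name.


LEFT JOIN keeps every row from books (the left table); where author_id has no match in authors, the author columns become NULL. Walk through each book:
  - book 1 (River Crossing): author_id=6 -> matches Hall
  - book 2 (The Last Train): author_id=1 -> matches Green
  - book 3 (Falling Leaves): author_id=3 -> matches Lewis
  - book 4 (The Blue Door): author_id=2 -> matches Brown
  - book 5 (Hollow Hills): author_id=1 -> matches Green
  - book 6 (Paper Boats): author_id=NULL, no match -> kept with NULL
  - book 7 (Northern Lights): author_id=4 -> matches Perez
  - book 8 (Empty Rooms): author_id=1 -> matches Green
  - book 9 (The Iron Gate): author_id=1 -> matches Green
All 9 rows appear; 1 has NULL author.

SQL:
SELECT a.title, b.name AS author
FROM books a
LEFT JOIN authors b ON a.author_id = b.id

Result:
title           | author
----------------+-------
River Crossing  | Hall  
The Last Train  | Green 
Falling Leaves  | Lewis 
The Blue Door   | Brown 
Hollow Hills    | Green 
Paper Boats     | NULL  
Northern Lights | Perez 
Empty Rooms     | Green 
The Iron Gate   | Green 


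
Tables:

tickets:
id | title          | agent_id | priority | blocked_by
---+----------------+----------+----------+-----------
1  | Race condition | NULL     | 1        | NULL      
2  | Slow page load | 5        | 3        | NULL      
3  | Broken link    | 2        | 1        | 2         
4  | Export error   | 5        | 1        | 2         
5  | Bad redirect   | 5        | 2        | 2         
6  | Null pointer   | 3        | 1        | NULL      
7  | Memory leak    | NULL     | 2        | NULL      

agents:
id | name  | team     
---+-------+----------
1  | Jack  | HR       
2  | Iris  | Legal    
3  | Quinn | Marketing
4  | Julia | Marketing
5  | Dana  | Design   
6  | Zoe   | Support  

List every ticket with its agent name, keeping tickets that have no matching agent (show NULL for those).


LEFT JOIN keeps every row from tickets (the left table); where agent_id has no match in agents, the agent columns become NULL. Walk through each ticket:
  - ticket 1 (Race condition): agent_id=NULL, no match -> kept with NULL
  - ticket 2 (Slow page load): agent_id=5 -> matches Dana
  - ticket 3 (Broken link): agent_id=2 -> matches Iris
  - ticket 4 (Export error): agent_id=5 -> matches Dana
  - ticket 5 (Bad redirect): agent_id=5 -> matches Dana
  - ticket 6 (Null pointer): agent_id=3 -> matches Quinn
  - ticket 7 (Memory leak): agent_id=NULL, no match -> kept with NULL
All 7 rows appear; 2 have NULL agent.

SQL:
SELECT a.title, b.name AS agent
FROM tickets a
LEFT JOIN agents b ON a.agent_id = b.id

Result:
title          | agent
---------------+------
Race condition | NULL 
Slow page load | Dana 
Broken link    | Iris 
Export error   | Dana 
Bad redirect   | Dana 
Null pointer   | Quinn
Memory leak    | NULL 


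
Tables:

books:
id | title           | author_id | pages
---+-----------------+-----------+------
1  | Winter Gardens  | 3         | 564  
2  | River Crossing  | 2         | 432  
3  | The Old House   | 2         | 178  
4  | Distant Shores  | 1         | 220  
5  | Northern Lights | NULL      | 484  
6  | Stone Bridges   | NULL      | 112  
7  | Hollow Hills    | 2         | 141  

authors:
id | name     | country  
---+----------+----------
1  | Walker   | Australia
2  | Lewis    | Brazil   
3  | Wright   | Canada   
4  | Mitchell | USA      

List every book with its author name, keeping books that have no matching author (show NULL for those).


LEFT JOIN keeps every row from books (the left table); where author_id has no match in authors, the author columns become NULL. Walk through each book:
  - book 1 (Winter Gardens): author_id=3 -> matches Wright
  - book 2 (River Crossing): author_id=2 -> matches Lewis
  - book 3 (The Old House): author_id=2 -> matches Lewis
  - book 4 (Distant Shores): author_id=1 -> matches Walker
  - book 5 (Northern Lights): author_id=NULL, no match -> kept with NULL
  - book 6 (Stone Bridges): author_id=NULL, no match -> kept with NULL
  - book 7 (Hollow Hills): author_id=2 -> matches Lewis
All 7 rows appear; 2 have NULL author.

SQL:
SELECT a.title, b.name AS author
FROM books a
LEFT JOIN authors b ON a.author_id = b.id

Result:
title           | author
----------------+-------
Winter Gardens  | Wright
River Crossing  | Lewis 
The Old House   | Lewis 
Distant Shores  | Walker
Northern Lights | NULL  
Stone Bridges   | NULL  
Hollow Hills    | Lewis 


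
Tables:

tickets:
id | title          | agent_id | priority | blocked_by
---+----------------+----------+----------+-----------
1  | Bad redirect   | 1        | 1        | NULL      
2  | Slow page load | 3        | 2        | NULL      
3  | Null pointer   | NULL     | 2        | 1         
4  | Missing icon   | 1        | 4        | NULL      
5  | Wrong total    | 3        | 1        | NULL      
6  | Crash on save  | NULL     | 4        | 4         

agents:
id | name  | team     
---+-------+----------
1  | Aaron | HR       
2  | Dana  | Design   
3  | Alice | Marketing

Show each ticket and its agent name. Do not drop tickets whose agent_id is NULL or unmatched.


LEFT JOIN keeps every row from tickets (the left table); where agent_id has no match in agents, the agent columns become NULL. Walk through each ticket:
  - ticket 1 (Bad redirect): agent_id=1 -> matches Aaron
  - ticket 2 (Slow page load): agent_id=3 -> matches Alice
  - ticket 3 (Null pointer): agent_id=NULL, no match -> kept with NULL
  - ticket 4 (Missing icon): agent_id=1 -> matches Aaron
  - ticket 5 (Wrong total): agent_id=3 -> matches Alice
  - ticket 6 (Crash on save): agent_id=NULL, no match -> kept with NULL
All 6 rows appear; 2 have NULL agent.

SQL:
SELECT a.title, b.name AS agent
FROM tickets a
LEFT JOIN agents b ON a.agent_id = b.id

Result:
title          | agent
---------------+------
Bad redirect   | Aaron
Slow page load | Alice
Null pointer   | NULL 
Missing icon   | Aaron
Wrong total    | Alice
Crash on save  | NULL 


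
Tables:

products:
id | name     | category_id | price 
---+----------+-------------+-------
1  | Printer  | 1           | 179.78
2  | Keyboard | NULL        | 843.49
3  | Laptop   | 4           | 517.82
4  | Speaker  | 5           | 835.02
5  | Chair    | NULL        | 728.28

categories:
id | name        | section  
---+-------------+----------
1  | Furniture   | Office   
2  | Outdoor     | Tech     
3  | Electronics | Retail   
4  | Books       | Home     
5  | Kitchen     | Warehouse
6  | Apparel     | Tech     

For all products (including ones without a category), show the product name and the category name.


LEFT JOIN keeps every row from products (the left table); where category_id has no match in categories, the category columns become NULL. Walk through each product:
  - product 1 (Printer): category_id=1 -> matches Furniture
  - product 2 (Keyboard): category_id=NULL, no match -> kept with NULL
  - product 3 (Laptop): category_id=4 -> matches Books
  - product 4 (Speaker): category_id=5 -> matches Kitchen
  - product 5 (Chair): category_id=NULL, no match -> kept with NULL
All 5 rows appear; 2 have NULL category.

SQL:
SELECT a.name, b.name AS category
FROM products a
LEFT JOIN categories b ON a.category_id = b.id

Result:
name     | category 
---------+----------
Printer  | Furniture
Keyboard | NULL     
Laptop   | Books    
Speaker  | Kitchen  
Chair    | NULL     


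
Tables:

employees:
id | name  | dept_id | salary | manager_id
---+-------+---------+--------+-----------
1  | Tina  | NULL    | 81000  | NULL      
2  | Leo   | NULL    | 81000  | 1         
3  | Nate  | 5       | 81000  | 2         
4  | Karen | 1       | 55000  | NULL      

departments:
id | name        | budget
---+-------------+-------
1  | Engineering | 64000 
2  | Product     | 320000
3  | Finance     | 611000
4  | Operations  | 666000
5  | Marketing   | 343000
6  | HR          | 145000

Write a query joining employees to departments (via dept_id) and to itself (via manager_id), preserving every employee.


Two LEFT JOINs from the same base table employees: one to departments via dept_id, one to employees itself via manager_id. Both are LEFT so every employee is preserved.
Match against departments:
  - employee 1 (Tina): dept_id=NULL, no match -> kept with NULL
  - employee 2 (Leo): dept_id=NULL, no match -> kept with NULL
  - employee 3 (Nate): dept_id=5 -> matches Marketing
  - employee 4 (Karen): dept_id=1 -> matches Engineering
Match against employees (self):
  - employee 1 (Tina): manager_id=NULL -> NULL
  - employee 2 (Leo): manager_id=1 -> Tina
  - employee 3 (Nate): manager_id=2 -> Leo
  - employee 4 (Karen): manager_id=NULL -> NULL

SQL:
SELECT a.name, b.name AS department, c.name AS manager
FROM employees a
LEFT JOIN departments b ON a.dept_id = b.id
LEFT JOIN employees c ON a.manager_id = c.id

Result:
name  | department  | manager
------+-------------+--------
Tina  | NULL        | NULL   
Leo   | NULL        | Tina   
Nate  | Marketing   | Leo    
Karen | Engineering | NULL   


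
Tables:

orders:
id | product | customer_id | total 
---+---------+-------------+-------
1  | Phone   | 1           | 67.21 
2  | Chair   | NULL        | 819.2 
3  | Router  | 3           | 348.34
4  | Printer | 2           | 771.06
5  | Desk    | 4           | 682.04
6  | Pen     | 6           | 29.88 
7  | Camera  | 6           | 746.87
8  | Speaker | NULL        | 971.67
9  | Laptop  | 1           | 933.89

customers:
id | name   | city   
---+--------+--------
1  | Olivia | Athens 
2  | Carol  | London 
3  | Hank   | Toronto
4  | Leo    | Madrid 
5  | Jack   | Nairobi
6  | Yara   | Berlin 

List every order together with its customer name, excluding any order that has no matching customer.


INNER JOIN keeps only orders rows whose customer_id matches an id in customers. Walk through each order:
  - order 1 (Phone): customer_id=1 -> matches Olivia
  - order 2 (Chair): customer_id=NULL, no match -> dropped
  - order 3 (Router): customer_id=3 -> matches Hank
  - order 4 (Printer): customer_id=2 -> matches Carol
  - order 5 (Desk): customer_id=4 -> matches Leo
  - order 6 (Pen): customer_id=6 -> matches Yara
  - order 7 (Camera): customer_id=6 -> matches Yara
  - order 8 (Speaker): customer_id=NULL, no match -> dropped
  - order 9 (Laptop): customer_id=1 -> matches Olivia
So 2 of 9 rows are dropped.

SQL:
SELECT a.product, b.name AS customer
FROM orders a
INNER JOIN customers b ON a.customer_id = b.id

Result:
product | customer
--------+---------
Phone   | Olivia  
Router  | Hank    
Printer | Carol   
Desk    | Leo     
Pen     | Yara    
Camera  | Yara    
Laptop  | Olivia  


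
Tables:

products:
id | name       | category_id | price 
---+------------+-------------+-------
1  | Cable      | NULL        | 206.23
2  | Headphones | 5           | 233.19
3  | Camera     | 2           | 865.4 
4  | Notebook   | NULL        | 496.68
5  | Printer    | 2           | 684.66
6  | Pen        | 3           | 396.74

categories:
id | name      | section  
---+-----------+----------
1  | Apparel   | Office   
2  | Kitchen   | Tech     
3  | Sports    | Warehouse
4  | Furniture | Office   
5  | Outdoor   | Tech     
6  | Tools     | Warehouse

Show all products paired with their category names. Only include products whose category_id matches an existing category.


INNER JOIN keeps only products rows whose category_id matches an id in categories. Walk through each product:
  - product 1 (Cable): category_id=NULL, no match -> dropped
  - product 2 (Headphones): category_id=5 -> matches Outdoor
  - product 3 (Camera): category_id=2 -> matches Kitchen
  - product 4 (Notebook): category_id=NULL, no match -> dropped
  - product 5 (Printer): category_id=2 -> matches Kitchen
  - product 6 (Pen): category_id=3 -> matches Sports
So 2 of 6 rows are dropped.

SQL:
SELECT a.name, b.name AS category
FROM products a
INNER JOIN categories b ON a.category_id = b.id

Result:
name       | category
-----------+---------
Headphones | Outdoor 
Camera     | Kitchen 
Printer    | Kitchen 
Pen        | Sports  


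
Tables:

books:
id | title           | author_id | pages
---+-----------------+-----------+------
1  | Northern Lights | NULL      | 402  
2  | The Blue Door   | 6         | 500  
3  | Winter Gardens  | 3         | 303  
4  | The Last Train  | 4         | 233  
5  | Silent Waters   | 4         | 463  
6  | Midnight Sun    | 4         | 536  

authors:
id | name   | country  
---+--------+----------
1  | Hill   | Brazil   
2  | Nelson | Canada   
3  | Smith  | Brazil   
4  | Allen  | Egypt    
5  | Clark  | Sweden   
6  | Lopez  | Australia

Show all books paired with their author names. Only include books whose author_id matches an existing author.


INNER JOIN keeps only books rows whose author_id matches an id in authors. Walk through each book:
  - book 1 (Northern Lights): author_id=NULL, no match -> dropped
  - book 2 (The Blue Door): author_id=6 -> matches Lopez
  - book 3 (Winter Gardens): author_id=3 -> matches Smith
  - book 4 (The Last Train): author_id=4 -> matches Allen
  - book 5 (Silent Waters): author_id=4 -> matches Allen
  - book 6 (Midnight Sun): author_id=4 -> matches Allen
So 1 of 6 rows is dropped.

SQL:
SELECT a.title, b.name AS author
FROM books a
INNER JOIN authors b ON a.author_id = b.id

Result:
title          | author
---------------+-------
The Blue Door  | Lopez 
Winter Gardens | Smith 
The Last Train | Allen 
Silent Waters  | Allen 
Midnight Sun   | Allen 


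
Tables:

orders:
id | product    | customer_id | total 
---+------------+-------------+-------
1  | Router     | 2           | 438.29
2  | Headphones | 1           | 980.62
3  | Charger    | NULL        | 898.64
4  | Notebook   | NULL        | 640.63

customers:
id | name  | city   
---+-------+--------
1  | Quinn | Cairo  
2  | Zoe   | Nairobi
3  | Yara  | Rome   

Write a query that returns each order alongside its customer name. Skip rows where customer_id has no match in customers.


INNER JOIN keeps only orders rows whose customer_id matches an id in customers. Walk through each order:
  - order 1 (Router): customer_id=2 -> matches Zoe
  - order 2 (Headphones): customer_id=1 -> matches Quinn
  - order 3 (Charger): customer_id=NULL, no match -> dropped
  - order 4 (Notebook): customer_id=NULL, no match -> dropped
So 2 of 4 rows are dropped.

SQL:
SELECT a.product, b.name AS customer
FROM orders a
INNER JOIN customers b ON a.customer_id = b.id

Result:
product    | customer
-----------+---------
Router     | Zoe     
Headphones | Quinn   


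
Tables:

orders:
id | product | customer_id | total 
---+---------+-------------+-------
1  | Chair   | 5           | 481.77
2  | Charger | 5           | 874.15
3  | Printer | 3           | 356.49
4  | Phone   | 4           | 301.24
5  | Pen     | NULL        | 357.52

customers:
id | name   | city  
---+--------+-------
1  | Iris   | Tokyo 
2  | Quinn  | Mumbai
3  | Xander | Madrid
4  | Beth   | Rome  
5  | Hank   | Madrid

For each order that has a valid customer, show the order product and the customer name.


INNER JOIN keeps only orders rows whose customer_id matches an id in customers. Walk through each order:
  - order 1 (Chair): customer_id=5 -> matches Hank
  - order 2 (Charger): customer_id=5 -> matches Hank
  - order 3 (Printer): customer_id=3 -> matches Xander
  - order 4 (Phone): customer_id=4 -> matches Beth
  - order 5 (Pen): customer_id=NULL, no match -> dropped
So 1 of 5 rows is dropped.

SQL:
SELECT a.product, b.name AS customer
FROM orders a
INNER JOIN customers b ON a.customer_id = b.id

Result:
product | customer
--------+---------
Chair   | Hank    
Charger | Hank    
Printer | Xander  
Phone   | Beth    


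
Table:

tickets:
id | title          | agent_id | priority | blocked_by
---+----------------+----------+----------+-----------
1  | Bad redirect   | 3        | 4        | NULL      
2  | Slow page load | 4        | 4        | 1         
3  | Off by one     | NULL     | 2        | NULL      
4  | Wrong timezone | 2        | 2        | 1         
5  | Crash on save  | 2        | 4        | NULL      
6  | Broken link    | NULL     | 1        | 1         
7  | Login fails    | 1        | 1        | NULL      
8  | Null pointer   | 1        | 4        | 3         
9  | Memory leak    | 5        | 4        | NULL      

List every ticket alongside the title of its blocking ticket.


This is a self-join: tickets is joined to a second copy of itself, matching each row's blocked_by to another row's id. Use LEFT JOIN so rows with blocked_by=NULL are kept.
  - ticket 1 (Bad redirect): blocked_by=NULL -> NULL
  - ticket 2 (Slow page load): blocked_by=1 -> Bad redirect
  - ticket 3 (Off by one): blocked_by=NULL -> NULL
  - ticket 4 (Wrong timezone): blocked_by=1 -> Bad redirect
  - ticket 5 (Crash on save): blocked_by=NULL -> NULL
  - ticket 6 (Broken link): blocked_by=1 -> Bad redirect
  - ticket 7 (Login fails): blocked_by=NULL -> NULL
  - ticket 8 (Null pointer): blocked_by=3 -> Off by one
  - ticket 9 (Memory leak): blocked_by=NULL -> NULL

SQL:
SELECT a.title AS item, b.title AS blocked_by
FROM tickets a
LEFT JOIN tickets b ON a.blocked_by = b.id

Result:
item           | blocked_by  
---------------+-------------
Bad redirect   | NULL        
Slow page load | Bad redirect
Off by one     | NULL        
Wrong timezone | Bad redirect
Crash on save  | NULL        
Broken link    | Bad redirect
Login fails    | NULL        
Null pointer   | Off by one  
Memory leak    | NULL        


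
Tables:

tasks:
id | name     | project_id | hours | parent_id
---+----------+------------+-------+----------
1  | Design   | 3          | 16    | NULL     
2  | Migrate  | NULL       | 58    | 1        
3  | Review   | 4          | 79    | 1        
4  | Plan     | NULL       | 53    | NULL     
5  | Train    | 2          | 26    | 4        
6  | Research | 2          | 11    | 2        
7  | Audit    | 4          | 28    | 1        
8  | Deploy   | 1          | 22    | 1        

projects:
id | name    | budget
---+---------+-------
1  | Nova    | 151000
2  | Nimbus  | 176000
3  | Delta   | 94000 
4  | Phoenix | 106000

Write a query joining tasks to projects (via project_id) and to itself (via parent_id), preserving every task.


Two LEFT JOINs from the same base table tasks: one to projects via project_id, one to tasks itself via parent_id. Both are LEFT so every task is preserved.
Match against projects:
  - task 1 (Design): project_id=3 -> matches Delta
  - task 2 (Migrate): project_id=NULL, no match -> kept with NULL
  - task 3 (Review): project_id=4 -> matches Phoenix
  - task 4 (Plan): project_id=NULL, no match -> kept with NULL
  - task 5 (Train): project_id=2 -> matches Nimbus
  - task 6 (Research): project_id=2 -> matches Nimbus
  - task 7 (Audit): project_id=4 -> matches Phoenix
  - task 8 (Deploy): project_id=1 -> matches Nova
Match against tasks (self):
  - task 1 (Design): parent_id=NULL -> NULL
  - task 2 (Migrate): parent_id=1 -> Design
  - task 3 (Review): parent_id=1 -> Design
  - task 4 (Plan): parent_id=NULL -> NULL
  - task 5 (Train): parent_id=4 -> Plan
  - task 6 (Research): parent_id=2 -> Migrate
  - task 7 (Audit): parent_id=1 -> Design
  - task 8 (Deploy): parent_id=1 -> Design

SQL:
SELECT a.name, b.name AS project, c.name AS parent
FROM tasks a
LEFT JOIN projects b ON a.project_id = b.id
LEFT JOIN tasks c ON a.parent_id = c.id

Result:
name     | project | parent 
---------+---------+--------
Design   | Delta   | NULL   
Migrate  | NULL    | Design 
Review   | Phoenix | Design 
Plan     | NULL    | NULL   
Train    | Nimbus  | Plan   
Research | Nimbus  | Migrate
Audit    | Phoenix | Design 
Deploy   | Nova    | Design 


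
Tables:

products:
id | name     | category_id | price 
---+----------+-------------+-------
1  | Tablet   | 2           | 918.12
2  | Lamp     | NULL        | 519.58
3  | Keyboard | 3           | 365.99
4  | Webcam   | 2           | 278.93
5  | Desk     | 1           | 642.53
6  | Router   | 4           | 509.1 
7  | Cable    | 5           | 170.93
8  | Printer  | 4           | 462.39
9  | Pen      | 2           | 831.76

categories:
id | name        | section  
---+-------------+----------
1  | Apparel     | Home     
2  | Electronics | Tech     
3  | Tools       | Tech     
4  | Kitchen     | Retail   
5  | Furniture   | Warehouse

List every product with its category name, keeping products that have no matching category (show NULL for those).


LEFT JOIN keeps every row from products (the left table); where category_id has no match in categories, the category columns become NULL. Walk through each product:
  - product 1 (Tablet): category_id=2 -> matches Electronics
  - product 2 (Lamp): category_id=NULL, no match -> kept with NULL
  - product 3 (Keyboard): category_id=3 -> matches Tools
  - product 4 (Webcam): category_id=2 -> matches Electronics
  - product 5 (Desk): category_id=1 -> matches Apparel
  - product 6 (Router): category_id=4 -> matches Kitchen
  - product 7 (Cable): category_id=5 -> matches Furniture
  - product 8 (Printer): category_id=4 -> matches Kitchen
  - product 9 (Pen): category_id=2 -> matches Electronics
All 9 rows appear; 1 has NULL category.

SQL:
SELECT a.name, b.name AS category
FROM products a
LEFT JOIN categories b ON a.category_id = b.id

Result:
name     | category   
---------+------------
Tablet   | Electronics
Lamp     | NULL       
Keyboard | Tools      
Webcam   | Electronics
Desk     | Apparel    
Router   | Kitchen    
Cable    | Furniture  
Printer  | Kitchen    
Pen      | Electronics


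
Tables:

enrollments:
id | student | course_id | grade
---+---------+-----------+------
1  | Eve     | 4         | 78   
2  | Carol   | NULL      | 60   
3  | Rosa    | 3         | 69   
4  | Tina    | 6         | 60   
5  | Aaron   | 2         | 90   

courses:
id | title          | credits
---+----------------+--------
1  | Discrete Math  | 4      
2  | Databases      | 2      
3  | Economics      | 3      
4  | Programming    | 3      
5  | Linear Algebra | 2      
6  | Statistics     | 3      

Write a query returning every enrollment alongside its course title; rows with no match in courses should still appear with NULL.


LEFT JOIN keeps every row from enrollments (the left table); where course_id has no match in courses, the course columns become NULL. Walk through each enrollment:
  - enrollment 1 (Eve): course_id=4 -> matches Programming
  - enrollment 2 (Carol): course_id=NULL, no match -> kept with NULL
  - enrollment 3 (Rosa): course_id=3 -> matches Economics
  - enrollment 4 (Tina): course_id=6 -> matches Statistics
  - enrollment 5 (Aaron): course_id=2 -> matches Databases
All 5 rows appear; 1 has NULL course.

SQL:
SELECT a.student, b.title AS course
FROM enrollments a
LEFT JOIN courses b ON a.course_id = b.id

Result:
student | course     
--------+------------
Eve     | Programming
Carol   | NULL       
Rosa    | Economics  
Tina    | Statistics 
Aaron   | Databases  


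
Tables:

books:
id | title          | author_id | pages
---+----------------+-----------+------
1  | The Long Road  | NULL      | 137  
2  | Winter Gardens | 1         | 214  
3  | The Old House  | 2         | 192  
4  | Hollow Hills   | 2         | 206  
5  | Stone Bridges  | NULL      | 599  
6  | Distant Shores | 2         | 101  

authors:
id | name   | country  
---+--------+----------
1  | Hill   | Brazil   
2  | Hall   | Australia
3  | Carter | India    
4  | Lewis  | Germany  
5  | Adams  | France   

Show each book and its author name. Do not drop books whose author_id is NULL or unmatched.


LEFT JOIN keeps every row from books (the left table); where author_id has no match in authors, the author columns become NULL. Walk through each book:
  - book 1 (The Long Road): author_id=NULL, no match -> kept with NULL
  - book 2 (Winter Gardens): author_id=1 -> matches Hill
  - book 3 (The Old House): author_id=2 -> matches Hall
  - book 4 (Hollow Hills): author_id=2 -> matches Hall
  - book 5 (Stone Bridges): author_id=NULL, no match -> kept with NULL
  - book 6 (Distant Shores): author_id=2 -> matches Hall
All 6 rows appear; 2 have NULL author.

SQL:
SELECT a.title, b.name AS author
FROM books a
LEFT JOIN authors b ON a.author_id = b.id

Result:
title          | author
---------------+-------
The Long Road  | NULL  
Winter Gardens | Hill  
The Old House  | Hall  
Hollow Hills   | Hall  
Stone Bridges  | NULL  
Distant Shores | Hall  


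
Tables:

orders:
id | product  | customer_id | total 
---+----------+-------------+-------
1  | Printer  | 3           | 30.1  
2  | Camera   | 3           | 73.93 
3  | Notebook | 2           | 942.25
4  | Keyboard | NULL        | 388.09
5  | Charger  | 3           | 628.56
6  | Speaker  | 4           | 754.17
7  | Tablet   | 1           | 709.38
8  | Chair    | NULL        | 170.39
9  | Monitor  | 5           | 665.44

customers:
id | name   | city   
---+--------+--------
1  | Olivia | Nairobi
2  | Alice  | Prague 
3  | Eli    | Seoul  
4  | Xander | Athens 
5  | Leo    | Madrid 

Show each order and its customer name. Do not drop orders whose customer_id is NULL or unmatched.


LEFT JOIN keeps every row from orders (the left table); where customer_id has no match in customers, the customer columns become NULL. Walk through each order:
  - order 1 (Printer): customer_id=3 -> matches Eli
  - order 2 (Camera): customer_id=3 -> matches Eli
  - order 3 (Notebook): customer_id=2 -> matches Alice
  - order 4 (Keyboard): customer_id=NULL, no match -> kept with NULL
  - order 5 (Charger): customer_id=3 -> matches Eli
  - order 6 (Speaker): customer_id=4 -> matches Xander
  - order 7 (Tablet): customer_id=1 -> matches Olivia
  - order 8 (Chair): customer_id=NULL, no match -> kept with NULL
  - order 9 (Monitor): customer_id=5 -> matches Leo
All 9 rows appear; 2 have NULL customer.

SQL:
SELECT a.product, b.name AS customer
FROM orders a
LEFT JOIN customers b ON a.customer_id = b.id

Result:
product  | customer
---------+---------
Printer  | Eli     
Camera   | Eli     
Notebook | Alice   
Keyboard | NULL    
Charger  | Eli     
Speaker  | Xander  
Tablet   | Olivia  
Chair    | NULL    
Monitor  | Leo     


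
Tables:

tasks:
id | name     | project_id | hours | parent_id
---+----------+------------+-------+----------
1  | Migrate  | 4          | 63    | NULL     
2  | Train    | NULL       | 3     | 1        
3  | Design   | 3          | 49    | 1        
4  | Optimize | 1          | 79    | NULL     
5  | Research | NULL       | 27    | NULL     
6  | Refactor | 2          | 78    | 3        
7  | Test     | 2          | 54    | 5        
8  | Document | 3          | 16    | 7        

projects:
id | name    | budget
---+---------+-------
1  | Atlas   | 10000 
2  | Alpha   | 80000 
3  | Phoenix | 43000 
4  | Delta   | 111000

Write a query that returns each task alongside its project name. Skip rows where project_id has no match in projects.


INNER JOIN keeps only tasks rows whose project_id matches an id in projects. Walk through each task:
  - task 1 (Migrate): project_id=4 -> matches Delta
  - task 2 (Train): project_id=NULL, no match -> dropped
  - task 3 (Design): project_id=3 -> matches Phoenix
  - task 4 (Optimize): project_id=1 -> matches Atlas
  - task 5 (Research): project_id=NULL, no match -> dropped
  - task 6 (Refactor): project_id=2 -> matches Alpha
  - task 7 (Test): project_id=2 -> matches Alpha
  - task 8 (Document): project_id=3 -> matches Phoenix
So 2 of 8 rows are dropped.

SQL:
SELECT a.name, b.name AS project
FROM tasks a
INNER JOIN projects b ON a.project_id = b.id

Result:
name     | project
---------+--------
Migrate  | Delta  
Design   | Phoenix
Optimize | Atlas  
Refactor | Alpha  
Test     | Alpha  
Document | Phoenix


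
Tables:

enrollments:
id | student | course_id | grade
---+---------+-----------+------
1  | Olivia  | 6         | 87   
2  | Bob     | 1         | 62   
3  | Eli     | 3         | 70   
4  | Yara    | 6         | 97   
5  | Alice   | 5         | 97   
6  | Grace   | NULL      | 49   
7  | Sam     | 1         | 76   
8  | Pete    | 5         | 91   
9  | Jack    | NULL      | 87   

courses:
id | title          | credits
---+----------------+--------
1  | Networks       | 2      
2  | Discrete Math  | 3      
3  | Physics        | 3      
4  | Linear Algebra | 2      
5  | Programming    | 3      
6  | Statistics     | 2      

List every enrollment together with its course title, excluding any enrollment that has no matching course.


INNER JOIN keeps only enrollments rows whose course_id matches an id in courses. Walk through each enrollment:
  - enrollment 1 (Olivia): course_id=6 -> matches Statistics
  - enrollment 2 (Bob): course_id=1 -> matches Networks
  - enrollment 3 (Eli): course_id=3 -> matches Physics
  - enrollment 4 (Yara): course_id=6 -> matches Statistics
  - enrollment 5 (Alice): course_id=5 -> matches Programming
  - enrollment 6 (Grace): course_id=NULL, no match -> dropped
  - enrollment 7 (Sam): course_id=1 -> matches Networks
  - enrollment 8 (Pete): course_id=5 -> matches Programming
  - enrollment 9 (Jack): course_id=NULL, no match -> dropped
So 2 of 9 rows are dropped.

SQL:
SELECT a.student, b.title AS course
FROM enrollments a
INNER JOIN courses b ON a.course_id = b.id

Result:
student | course     
--------+------------
Olivia  | Statistics 
Bob     | Networks   
Eli     | Physics    
Yara    | Statistics 
Alice   | Programming
Sam     | Networks   
Pete    | Programming


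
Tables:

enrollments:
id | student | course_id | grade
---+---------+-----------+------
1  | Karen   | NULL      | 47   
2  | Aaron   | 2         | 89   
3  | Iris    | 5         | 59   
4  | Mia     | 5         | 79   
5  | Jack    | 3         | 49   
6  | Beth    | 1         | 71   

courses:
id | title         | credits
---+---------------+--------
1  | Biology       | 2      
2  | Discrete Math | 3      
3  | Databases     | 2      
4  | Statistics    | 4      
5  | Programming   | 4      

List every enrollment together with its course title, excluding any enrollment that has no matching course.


INNER JOIN keeps only enrollments rows whose course_id matches an id in courses. Walk through each enrollment:
  - enrollment 1 (Karen): course_id=NULL, no match -> dropped
  - enrollment 2 (Aaron): course_id=2 -> matches Discrete Math
  - enrollment 3 (Iris): course_id=5 -> matches Programming
  - enrollment 4 (Mia): course_id=5 -> matches Programming
  - enrollment 5 (Jack): course_id=3 -> matches Databases
  - enrollment 6 (Beth): course_id=1 -> matches Biology
So 1 of 6 rows is dropped.

SQL:
SELECT a.student, b.title AS course
FROM enrollments a
INNER JOIN courses b ON a.course_id = b.id

Result:
student | course       
--------+--------------
Aaron   | Discrete Math
Iris    | Programming  
Mia     | Programming  
Jack    | Databases    
Beth    | Biology      


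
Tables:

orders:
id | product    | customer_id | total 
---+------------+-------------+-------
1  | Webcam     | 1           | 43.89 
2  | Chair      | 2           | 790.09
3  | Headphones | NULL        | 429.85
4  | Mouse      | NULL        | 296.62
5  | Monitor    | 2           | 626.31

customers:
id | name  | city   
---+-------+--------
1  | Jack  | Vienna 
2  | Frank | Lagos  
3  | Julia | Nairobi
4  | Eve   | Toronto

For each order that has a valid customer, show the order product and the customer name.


INNER JOIN keeps only orders rows whose customer_id matches an id in customers. Walk through each order:
  - order 1 (Webcam): customer_id=1 -> matches Jack
  - order 2 (Chair): customer_id=2 -> matches Frank
  - order 3 (Headphones): customer_id=NULL, no match -> dropped
  - order 4 (Mouse): customer_id=NULL, no match -> dropped
  - order 5 (Monitor): customer_id=2 -> matches Frank
So 2 of 5 rows are dropped.

SQL:
SELECT a.product, b.name AS customer
FROM orders a
INNER JOIN customers b ON a.customer_id = b.id

Result:
product | customer
--------+---------
Webcam  | Jack    
Chair   | Frank   
Monitor | Frank   


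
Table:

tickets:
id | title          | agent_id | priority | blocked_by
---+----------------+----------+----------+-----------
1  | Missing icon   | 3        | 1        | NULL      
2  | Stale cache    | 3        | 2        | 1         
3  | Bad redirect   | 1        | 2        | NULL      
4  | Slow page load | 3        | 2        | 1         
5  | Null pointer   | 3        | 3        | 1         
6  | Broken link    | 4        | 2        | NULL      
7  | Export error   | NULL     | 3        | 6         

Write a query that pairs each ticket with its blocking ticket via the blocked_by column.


This is a self-join: tickets is joined to a second copy of itself, matching each row's blocked_by to another row's id. Use LEFT JOIN so rows with blocked_by=NULL are kept.
  - ticket 1 (Missing icon): blocked_by=NULL -> NULL
  - ticket 2 (Stale cache): blocked_by=1 -> Missing icon
  - ticket 3 (Bad redirect): blocked_by=NULL -> NULL
  - ticket 4 (Slow page load): blocked_by=1 -> Missing icon
  - ticket 5 (Null pointer): blocked_by=1 -> Missing icon
  - ticket 6 (Broken link): blocked_by=NULL -> NULL
  - ticket 7 (Export error): blocked_by=6 -> Broken link

SQL:
SELECT a.title AS item, b.title AS blocked_by
FROM tickets a
LEFT JOIN tickets b ON a.blocked_by = b.id

Result:
item           | blocked_by  
---------------+-------------
Missing icon   | NULL        
Stale cache    | Missing icon
Bad redirect   | NULL        
Slow page load | Missing icon
Null pointer   | Missing icon
Broken link    | NULL        
Export error   | Broken link 
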